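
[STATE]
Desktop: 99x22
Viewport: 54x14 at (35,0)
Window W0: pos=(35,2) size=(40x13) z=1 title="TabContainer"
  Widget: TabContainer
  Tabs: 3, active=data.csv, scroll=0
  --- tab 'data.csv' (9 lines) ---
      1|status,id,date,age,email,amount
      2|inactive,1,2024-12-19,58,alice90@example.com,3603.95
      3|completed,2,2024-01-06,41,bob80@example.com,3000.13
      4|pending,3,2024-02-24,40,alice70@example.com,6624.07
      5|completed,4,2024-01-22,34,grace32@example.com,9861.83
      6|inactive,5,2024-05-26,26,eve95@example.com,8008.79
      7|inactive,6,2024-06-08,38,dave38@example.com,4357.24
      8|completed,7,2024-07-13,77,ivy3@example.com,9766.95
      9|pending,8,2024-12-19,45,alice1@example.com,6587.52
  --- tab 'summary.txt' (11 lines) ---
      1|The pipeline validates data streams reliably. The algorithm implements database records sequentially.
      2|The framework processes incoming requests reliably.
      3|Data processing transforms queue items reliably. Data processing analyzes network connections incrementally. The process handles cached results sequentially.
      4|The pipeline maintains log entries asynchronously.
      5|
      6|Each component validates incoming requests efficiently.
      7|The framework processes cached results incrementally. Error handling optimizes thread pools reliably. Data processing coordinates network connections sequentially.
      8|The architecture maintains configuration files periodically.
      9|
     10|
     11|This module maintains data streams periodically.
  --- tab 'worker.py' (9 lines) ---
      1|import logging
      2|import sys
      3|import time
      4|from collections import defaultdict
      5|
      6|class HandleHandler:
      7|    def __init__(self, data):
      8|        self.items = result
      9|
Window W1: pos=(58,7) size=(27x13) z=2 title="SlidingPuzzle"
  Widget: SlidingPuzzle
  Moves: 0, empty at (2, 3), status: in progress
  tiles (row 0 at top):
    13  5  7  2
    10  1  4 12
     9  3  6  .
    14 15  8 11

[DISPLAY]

                                                      
                                                      
┏━━━━━━━━━━━━━━━━━━━━━━━━━━━━━━━━━━━━━━┓              
┃ TabContainer                         ┃              
┠──────────────────────────────────────┨              
┃[data.csv]│ summary.txt │ worker.py   ┃              
┃──────────────────────────────────────┃              
┃status,id,date,age,ema┏━━━━━━━━━━━━━━━━━━━━━━━━━┓    
┃inactive,1,2024-12-19,┃ SlidingPuzzle           ┃    
┃completed,2,2024-01-06┠─────────────────────────┨    
┃pending,3,2024-02-24,4┃┌────┬────┬────┬────┐    ┃    
┃completed,4,2024-01-22┃│ 13 │  5 │  7 │  2 │    ┃    
┃inactive,5,2024-05-26,┃├────┼────┼────┼────┤    ┃    
┃inactive,6,2024-06-08,┃│ 10 │  1 │  4 │ 12 │    ┃    


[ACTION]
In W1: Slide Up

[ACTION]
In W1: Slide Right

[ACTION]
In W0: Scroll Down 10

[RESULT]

                                                      
                                                      
┏━━━━━━━━━━━━━━━━━━━━━━━━━━━━━━━━━━━━━━┓              
┃ TabContainer                         ┃              
┠──────────────────────────────────────┨              
┃[data.csv]│ summary.txt │ worker.py   ┃              
┃──────────────────────────────────────┃              
┃pending,8,2024-12-19,4┏━━━━━━━━━━━━━━━━━━━━━━━━━┓    
┃                      ┃ SlidingPuzzle           ┃    
┃                      ┠─────────────────────────┨    
┃                      ┃┌────┬────┬────┬────┐    ┃    
┃                      ┃│ 13 │  5 │  7 │  2 │    ┃    
┃                      ┃├────┼────┼────┼────┤    ┃    
┃                      ┃│ 10 │  1 │  4 │ 12 │    ┃    


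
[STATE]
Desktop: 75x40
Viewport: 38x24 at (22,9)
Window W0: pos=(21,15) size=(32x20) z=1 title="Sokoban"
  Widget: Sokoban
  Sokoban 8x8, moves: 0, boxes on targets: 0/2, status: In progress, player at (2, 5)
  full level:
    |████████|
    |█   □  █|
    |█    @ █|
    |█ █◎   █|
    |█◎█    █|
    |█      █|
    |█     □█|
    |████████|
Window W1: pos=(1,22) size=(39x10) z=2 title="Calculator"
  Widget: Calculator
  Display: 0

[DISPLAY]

                                      
                                      
                                      
                                      
                                      
                                      
━━━━━━━━━━━━━━━━━━━━━━━━━━━━━━┓       
 Sokoban                      ┃       
──────────────────────────────┨       
████████                      ┃       
█   □  █                      ┃       
█    @ █                      ┃       
█ █◎   █                      ┃       
━━━━━━━━━━━━━━━━━┓            ┃       
                 ┃            ┃       
─────────────────┨            ┃       
                0┃            ┃       
                 ┃            ┃       
                 ┃            ┃       
                 ┃            ┃       
                 ┃            ┃       
                 ┃            ┃       
━━━━━━━━━━━━━━━━━┛            ┃       
                              ┃       


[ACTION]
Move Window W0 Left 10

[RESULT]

                                      
                                      
                                      
                                      
                                      
                                      
━━━━━━━━━━━━━━━━━━━━┓                 
                    ┃                 
────────────────────┨                 
                    ┃                 
                    ┃                 
                    ┃                 
                    ┃                 
━━━━━━━━━━━━━━━━━┓  ┃                 
                 ┃  ┃                 
─────────────────┨  ┃                 
                0┃  ┃                 
                 ┃  ┃                 
                 ┃  ┃                 
                 ┃  ┃                 
                 ┃  ┃                 
                 ┃  ┃                 
━━━━━━━━━━━━━━━━━┛  ┃                 
                    ┃                 


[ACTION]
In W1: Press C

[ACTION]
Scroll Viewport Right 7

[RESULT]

                                      
                                      
                                      
                                      
                                      
                                      
━━━━━━━━━━━━━┓                        
             ┃                        
─────────────┨                        
             ┃                        
             ┃                        
             ┃                        
             ┃                        
━━━━━━━━━━┓  ┃                        
          ┃  ┃                        
──────────┨  ┃                        
         0┃  ┃                        
          ┃  ┃                        
          ┃  ┃                        
          ┃  ┃                        
          ┃  ┃                        
          ┃  ┃                        
━━━━━━━━━━┛  ┃                        
             ┃                        


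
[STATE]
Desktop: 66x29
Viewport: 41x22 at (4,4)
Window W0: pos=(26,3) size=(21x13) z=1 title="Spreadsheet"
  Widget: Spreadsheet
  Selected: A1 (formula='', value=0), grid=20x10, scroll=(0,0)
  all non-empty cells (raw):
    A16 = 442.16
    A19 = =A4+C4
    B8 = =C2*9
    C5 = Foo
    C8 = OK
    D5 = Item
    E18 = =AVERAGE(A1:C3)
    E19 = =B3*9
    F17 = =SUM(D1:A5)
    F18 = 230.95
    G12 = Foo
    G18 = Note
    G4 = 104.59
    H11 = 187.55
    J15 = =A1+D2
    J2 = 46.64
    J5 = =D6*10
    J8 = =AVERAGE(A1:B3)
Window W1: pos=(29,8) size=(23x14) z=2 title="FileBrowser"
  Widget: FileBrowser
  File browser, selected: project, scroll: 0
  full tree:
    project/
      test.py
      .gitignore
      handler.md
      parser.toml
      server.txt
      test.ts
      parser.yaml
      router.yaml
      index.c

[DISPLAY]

                      ┃ Spreadsheet      
                      ┠──────────────────
                      ┃A1:               
                      ┃       A       B  
                      ┃--┏━━━━━━━━━━━━━━━
                      ┃  ┃ FileBrowser   
                      ┃  ┠───────────────
                      ┃  ┃> [-] project/ 
                      ┃  ┃    test.py    
                      ┃  ┃    .gitignore 
                      ┃  ┃    handler.md 
                      ┗━━┃    parser.toml
                         ┃    server.txt 
                         ┃    test.ts    
                         ┃    parser.yaml
                         ┃    router.yaml
                         ┃    index.c    
                         ┗━━━━━━━━━━━━━━━
                                         
                                         
                                         
                                         


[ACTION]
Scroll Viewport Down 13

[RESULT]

                      ┃       A       B  
                      ┃--┏━━━━━━━━━━━━━━━
                      ┃  ┃ FileBrowser   
                      ┃  ┠───────────────
                      ┃  ┃> [-] project/ 
                      ┃  ┃    test.py    
                      ┃  ┃    .gitignore 
                      ┃  ┃    handler.md 
                      ┗━━┃    parser.toml
                         ┃    server.txt 
                         ┃    test.ts    
                         ┃    parser.yaml
                         ┃    router.yaml
                         ┃    index.c    
                         ┗━━━━━━━━━━━━━━━
                                         
                                         
                                         
                                         
                                         
                                         
                                         


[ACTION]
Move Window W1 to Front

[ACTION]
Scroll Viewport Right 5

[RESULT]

                 ┃       A       B   ┃   
                 ┃--┏━━━━━━━━━━━━━━━━━━━━
                 ┃  ┃ FileBrowser        
                 ┃  ┠────────────────────
                 ┃  ┃> [-] project/      
                 ┃  ┃    test.py         
                 ┃  ┃    .gitignore      
                 ┃  ┃    handler.md      
                 ┗━━┃    parser.toml     
                    ┃    server.txt      
                    ┃    test.ts         
                    ┃    parser.yaml     
                    ┃    router.yaml     
                    ┃    index.c         
                    ┗━━━━━━━━━━━━━━━━━━━━
                                         
                                         
                                         
                                         
                                         
                                         
                                         


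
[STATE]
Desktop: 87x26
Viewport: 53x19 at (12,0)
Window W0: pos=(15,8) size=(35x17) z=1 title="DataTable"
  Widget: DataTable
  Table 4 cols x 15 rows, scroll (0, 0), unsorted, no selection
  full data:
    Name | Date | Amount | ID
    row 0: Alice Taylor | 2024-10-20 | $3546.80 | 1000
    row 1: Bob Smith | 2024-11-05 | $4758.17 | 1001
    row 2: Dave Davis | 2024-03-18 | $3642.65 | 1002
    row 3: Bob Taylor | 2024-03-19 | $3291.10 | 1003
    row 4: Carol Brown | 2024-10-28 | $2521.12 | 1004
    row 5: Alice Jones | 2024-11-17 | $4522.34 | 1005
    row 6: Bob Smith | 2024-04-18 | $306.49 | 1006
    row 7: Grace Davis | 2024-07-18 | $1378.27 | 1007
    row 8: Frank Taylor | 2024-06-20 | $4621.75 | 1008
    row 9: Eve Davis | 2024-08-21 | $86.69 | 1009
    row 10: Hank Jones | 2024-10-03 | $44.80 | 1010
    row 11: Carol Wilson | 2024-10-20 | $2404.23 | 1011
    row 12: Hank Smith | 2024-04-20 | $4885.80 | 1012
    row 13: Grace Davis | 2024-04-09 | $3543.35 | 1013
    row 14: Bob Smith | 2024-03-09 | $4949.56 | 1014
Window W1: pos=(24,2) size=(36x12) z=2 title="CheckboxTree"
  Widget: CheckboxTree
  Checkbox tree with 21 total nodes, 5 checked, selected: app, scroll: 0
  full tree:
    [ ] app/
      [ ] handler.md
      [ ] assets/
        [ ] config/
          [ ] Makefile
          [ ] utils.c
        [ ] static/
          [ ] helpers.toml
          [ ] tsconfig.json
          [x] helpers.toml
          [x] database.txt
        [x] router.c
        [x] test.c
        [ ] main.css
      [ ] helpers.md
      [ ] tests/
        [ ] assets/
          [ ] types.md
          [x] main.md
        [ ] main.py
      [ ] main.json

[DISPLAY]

                                                     
                                                     
            ┏━━━━━━━━━━━━━━━━━━━━━━━━━━━━━━━━━━┓     
            ┃ CheckboxTree                     ┃     
            ┠──────────────────────────────────┨     
            ┃>[-] app/                         ┃     
            ┃   [ ] handler.md                 ┃     
            ┃   [-] assets/                    ┃     
   ┏━━━━━━━━┃     [ ] config/                  ┃     
   ┃ DataTab┃       [ ] Makefile               ┃     
   ┠────────┃       [ ] utils.c                ┃     
   ┃Name    ┃     [-] static/                  ┃     
   ┃────────┃       [ ] helpers.toml           ┃     
   ┃Alice Ta┗━━━━━━━━━━━━━━━━━━━━━━━━━━━━━━━━━━┛     
   ┃Bob Smith   │2024-11-05│$4758.17│┃               
   ┃Dave Davis  │2024-03-18│$3642.65│┃               
   ┃Bob Taylor  │2024-03-19│$3291.10│┃               
   ┃Carol Brown │2024-10-28│$2521.12│┃               
   ┃Alice Jones │2024-11-17│$4522.34│┃               


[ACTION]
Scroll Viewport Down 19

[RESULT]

            ┃   [-] assets/                    ┃     
   ┏━━━━━━━━┃     [ ] config/                  ┃     
   ┃ DataTab┃       [ ] Makefile               ┃     
   ┠────────┃       [ ] utils.c                ┃     
   ┃Name    ┃     [-] static/                  ┃     
   ┃────────┃       [ ] helpers.toml           ┃     
   ┃Alice Ta┗━━━━━━━━━━━━━━━━━━━━━━━━━━━━━━━━━━┛     
   ┃Bob Smith   │2024-11-05│$4758.17│┃               
   ┃Dave Davis  │2024-03-18│$3642.65│┃               
   ┃Bob Taylor  │2024-03-19│$3291.10│┃               
   ┃Carol Brown │2024-10-28│$2521.12│┃               
   ┃Alice Jones │2024-11-17│$4522.34│┃               
   ┃Bob Smith   │2024-04-18│$306.49 │┃               
   ┃Grace Davis │2024-07-18│$1378.27│┃               
   ┃Frank Taylor│2024-06-20│$4621.75│┃               
   ┃Eve Davis   │2024-08-21│$86.69  │┃               
   ┃Hank Jones  │2024-10-03│$44.80  │┃               
   ┗━━━━━━━━━━━━━━━━━━━━━━━━━━━━━━━━━┛               
                                                     


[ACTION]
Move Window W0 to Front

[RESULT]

            ┃   [-] assets/                    ┃     
   ┏━━━━━━━━━━━━━━━━━━━━━━━━━━━━━━━━━┓         ┃     
   ┃ DataTable                       ┃         ┃     
   ┠─────────────────────────────────┨         ┃     
   ┃Name        │Date      │Amount  │┃         ┃     
   ┃────────────┼──────────┼────────┼┃         ┃     
   ┃Alice Taylor│2024-10-20│$3546.80│┃━━━━━━━━━┛     
   ┃Bob Smith   │2024-11-05│$4758.17│┃               
   ┃Dave Davis  │2024-03-18│$3642.65│┃               
   ┃Bob Taylor  │2024-03-19│$3291.10│┃               
   ┃Carol Brown │2024-10-28│$2521.12│┃               
   ┃Alice Jones │2024-11-17│$4522.34│┃               
   ┃Bob Smith   │2024-04-18│$306.49 │┃               
   ┃Grace Davis │2024-07-18│$1378.27│┃               
   ┃Frank Taylor│2024-06-20│$4621.75│┃               
   ┃Eve Davis   │2024-08-21│$86.69  │┃               
   ┃Hank Jones  │2024-10-03│$44.80  │┃               
   ┗━━━━━━━━━━━━━━━━━━━━━━━━━━━━━━━━━┛               
                                                     


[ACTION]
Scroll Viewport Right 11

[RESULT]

 ┃   [-] assets/                    ┃                
━━━━━━━━━━━━━━━━━━━━━━━━━━┓         ┃                
ble                       ┃         ┃                
──────────────────────────┨         ┃                
     │Date      │Amount  │┃         ┃                
─────┼──────────┼────────┼┃         ┃                
aylor│2024-10-20│$3546.80│┃━━━━━━━━━┛                
th   │2024-11-05│$4758.17│┃                          
vis  │2024-03-18│$3642.65│┃                          
lor  │2024-03-19│$3291.10│┃                          
rown │2024-10-28│$2521.12│┃                          
ones │2024-11-17│$4522.34│┃                          
th   │2024-04-18│$306.49 │┃                          
avis │2024-07-18│$1378.27│┃                          
aylor│2024-06-20│$4621.75│┃                          
is   │2024-08-21│$86.69  │┃                          
nes  │2024-10-03│$44.80  │┃                          
━━━━━━━━━━━━━━━━━━━━━━━━━━┛                          
                                                     


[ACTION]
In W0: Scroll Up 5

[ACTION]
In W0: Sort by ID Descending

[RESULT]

 ┃   [-] assets/                    ┃                
━━━━━━━━━━━━━━━━━━━━━━━━━━┓         ┃                
ble                       ┃         ┃                
──────────────────────────┨         ┃                
     │Date      │Amount  │┃         ┃                
─────┼──────────┼────────┼┃         ┃                
th   │2024-03-09│$4949.56│┃━━━━━━━━━┛                
avis │2024-04-09│$3543.35│┃                          
ith  │2024-04-20│$4885.80│┃                          
ilson│2024-10-20│$2404.23│┃                          
nes  │2024-10-03│$44.80  │┃                          
is   │2024-08-21│$86.69  │┃                          
aylor│2024-06-20│$4621.75│┃                          
avis │2024-07-18│$1378.27│┃                          
th   │2024-04-18│$306.49 │┃                          
ones │2024-11-17│$4522.34│┃                          
rown │2024-10-28│$2521.12│┃                          
━━━━━━━━━━━━━━━━━━━━━━━━━━┛                          
                                                     


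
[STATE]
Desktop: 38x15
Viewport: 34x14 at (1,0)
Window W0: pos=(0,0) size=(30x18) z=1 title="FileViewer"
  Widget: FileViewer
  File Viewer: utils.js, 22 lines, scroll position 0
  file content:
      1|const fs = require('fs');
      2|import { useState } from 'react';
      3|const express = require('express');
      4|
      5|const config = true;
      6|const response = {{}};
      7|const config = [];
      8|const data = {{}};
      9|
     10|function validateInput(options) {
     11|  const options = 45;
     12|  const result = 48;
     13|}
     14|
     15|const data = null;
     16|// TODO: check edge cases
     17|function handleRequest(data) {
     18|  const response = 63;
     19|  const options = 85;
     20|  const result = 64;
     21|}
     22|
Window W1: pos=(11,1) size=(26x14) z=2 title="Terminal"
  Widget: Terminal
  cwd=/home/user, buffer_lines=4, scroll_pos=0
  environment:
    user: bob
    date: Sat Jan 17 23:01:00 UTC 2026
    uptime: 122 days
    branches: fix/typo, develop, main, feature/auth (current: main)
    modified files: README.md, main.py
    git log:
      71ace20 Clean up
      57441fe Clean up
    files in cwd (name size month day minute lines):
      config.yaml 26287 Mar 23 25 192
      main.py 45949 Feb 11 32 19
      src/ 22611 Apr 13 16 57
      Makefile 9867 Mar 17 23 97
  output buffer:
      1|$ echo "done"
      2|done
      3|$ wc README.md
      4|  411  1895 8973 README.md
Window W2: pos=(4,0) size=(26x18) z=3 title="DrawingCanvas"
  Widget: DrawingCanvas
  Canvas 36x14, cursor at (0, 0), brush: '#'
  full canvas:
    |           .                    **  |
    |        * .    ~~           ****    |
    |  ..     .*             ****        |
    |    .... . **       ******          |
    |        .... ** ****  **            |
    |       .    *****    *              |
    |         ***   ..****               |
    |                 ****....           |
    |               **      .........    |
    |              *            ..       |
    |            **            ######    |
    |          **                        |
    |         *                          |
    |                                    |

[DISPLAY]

━━━┏━━━━━━━━━━━━━━━━━━━━━━━━┓     
 Fi┃ DrawingCanvas          ┃━━━━━
───┠────────────────────────┨     
con┃+          .            ┃─────
imp┃        * .    ~~       ┃     
con┃  ..     .*             ┃     
   ┃    .... . **       ****┃     
con┃        .... ** ****  **┃EADME
con┃       .    *****    *  ┃     
con┃         ***   ..****   ┃     
con┃                 ****...┃     
   ┃               **      .┃     
fun┃              *         ┃     
  c┃            **          ┃     


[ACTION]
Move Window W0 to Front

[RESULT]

━━━━━━━━━━━━━━━━━━━━━━━━━━━━┓     
 FileViewer                 ┃━━━━━
────────────────────────────┨     
const fs = require('fs');  ▲┃─────
import { useState } from 'r█┃     
const express = require('ex░┃     
                           ░┃     
const config = true;       ░┃EADME
const response = {{}};     ░┃     
const config = [];         ░┃     
const data = {{}};         ░┃     
                           ░┃     
function validateInput(opti░┃     
  const options = 45;      ░┃     


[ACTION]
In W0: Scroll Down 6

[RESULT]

━━━━━━━━━━━━━━━━━━━━━━━━━━━━┓     
 FileViewer                 ┃━━━━━
────────────────────────────┨     
const config = [];         ▲┃─────
const data = {{}};         ░┃     
                           ░┃     
function validateInput(opti░┃     
  const options = 45;      ░┃EADME
  const result = 48;       ░┃     
}                          ░┃     
                           ░┃     
const data = null;         ░┃     
// TODO: check edge cases  ░┃     
function handleRequest(data█┃     


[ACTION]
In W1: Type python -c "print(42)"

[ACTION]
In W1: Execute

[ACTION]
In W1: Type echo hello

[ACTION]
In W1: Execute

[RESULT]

━━━━━━━━━━━━━━━━━━━━━━━━━━━━┓     
 FileViewer                 ┃━━━━━
────────────────────────────┨     
const config = [];         ▲┃─────
const data = {{}};         ░┃     
                           ░┃     
function validateInput(opti░┃     
  const options = 45;      ░┃EADME
  const result = 48;       ░┃(42)"
}                          ░┃     
                           ░┃     
const data = null;         ░┃     
// TODO: check edge cases  ░┃     
function handleRequest(data█┃     


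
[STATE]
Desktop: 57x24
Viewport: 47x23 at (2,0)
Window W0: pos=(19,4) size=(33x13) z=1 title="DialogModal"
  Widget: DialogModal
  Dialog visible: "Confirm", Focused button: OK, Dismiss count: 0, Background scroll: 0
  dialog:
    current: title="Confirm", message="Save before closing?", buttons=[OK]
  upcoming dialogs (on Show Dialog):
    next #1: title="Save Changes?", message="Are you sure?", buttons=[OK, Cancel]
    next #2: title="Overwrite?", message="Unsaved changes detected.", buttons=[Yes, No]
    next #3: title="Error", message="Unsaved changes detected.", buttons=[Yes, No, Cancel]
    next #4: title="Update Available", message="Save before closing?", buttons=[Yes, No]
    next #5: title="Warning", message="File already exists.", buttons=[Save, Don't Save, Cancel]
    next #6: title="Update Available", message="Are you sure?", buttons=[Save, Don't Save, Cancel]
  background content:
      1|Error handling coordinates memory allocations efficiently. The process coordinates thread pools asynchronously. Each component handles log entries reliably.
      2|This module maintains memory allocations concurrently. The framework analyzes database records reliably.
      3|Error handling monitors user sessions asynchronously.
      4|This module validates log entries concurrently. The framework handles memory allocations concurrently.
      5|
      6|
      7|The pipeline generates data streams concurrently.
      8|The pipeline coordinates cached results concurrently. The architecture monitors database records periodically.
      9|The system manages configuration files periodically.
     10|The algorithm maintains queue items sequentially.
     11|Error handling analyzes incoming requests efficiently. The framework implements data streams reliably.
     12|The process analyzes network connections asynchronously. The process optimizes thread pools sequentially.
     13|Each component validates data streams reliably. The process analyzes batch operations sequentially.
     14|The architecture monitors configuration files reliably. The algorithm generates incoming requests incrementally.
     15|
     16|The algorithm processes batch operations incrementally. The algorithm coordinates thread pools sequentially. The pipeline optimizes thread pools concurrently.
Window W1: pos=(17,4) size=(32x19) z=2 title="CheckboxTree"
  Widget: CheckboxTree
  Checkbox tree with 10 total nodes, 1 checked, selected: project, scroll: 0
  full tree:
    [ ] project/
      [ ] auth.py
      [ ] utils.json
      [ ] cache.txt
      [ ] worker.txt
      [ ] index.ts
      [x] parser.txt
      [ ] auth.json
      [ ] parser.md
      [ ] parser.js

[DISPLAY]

                                               
                                               
                                               
                                               
               ┏━━━━━━━━━━━━━━━━━━━━━━━━━━━━━━┓
               ┃ CheckboxTree                 ┃
               ┠──────────────────────────────┨
               ┃>[-] project/                 ┃
               ┃   [ ] auth.py                ┃
               ┃   [ ] utils.json             ┃
               ┃   [ ] cache.txt              ┃
               ┃   [ ] worker.txt             ┃
               ┃   [ ] index.ts               ┃
               ┃   [x] parser.txt             ┃
               ┃   [ ] auth.json              ┃
               ┃   [ ] parser.md              ┃
               ┃   [ ] parser.js              ┃
               ┃                              ┃
               ┃                              ┃
               ┃                              ┃
               ┃                              ┃
               ┃                              ┃
               ┗━━━━━━━━━━━━━━━━━━━━━━━━━━━━━━┛


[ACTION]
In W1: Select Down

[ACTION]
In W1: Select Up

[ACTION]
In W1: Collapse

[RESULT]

                                               
                                               
                                               
                                               
               ┏━━━━━━━━━━━━━━━━━━━━━━━━━━━━━━┓
               ┃ CheckboxTree                 ┃
               ┠──────────────────────────────┨
               ┃>[-] project/                 ┃
               ┃                              ┃
               ┃                              ┃
               ┃                              ┃
               ┃                              ┃
               ┃                              ┃
               ┃                              ┃
               ┃                              ┃
               ┃                              ┃
               ┃                              ┃
               ┃                              ┃
               ┃                              ┃
               ┃                              ┃
               ┃                              ┃
               ┃                              ┃
               ┗━━━━━━━━━━━━━━━━━━━━━━━━━━━━━━┛


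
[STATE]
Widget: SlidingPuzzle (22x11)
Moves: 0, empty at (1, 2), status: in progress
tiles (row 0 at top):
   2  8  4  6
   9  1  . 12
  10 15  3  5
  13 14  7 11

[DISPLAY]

┌────┬────┬────┬────┐ 
│  2 │  8 │  4 │  6 │ 
├────┼────┼────┼────┤ 
│  9 │  1 │    │ 12 │ 
├────┼────┼────┼────┤ 
│ 10 │ 15 │  3 │  5 │ 
├────┼────┼────┼────┤ 
│ 13 │ 14 │  7 │ 11 │ 
└────┴────┴────┴────┘ 
Moves: 0              
                      


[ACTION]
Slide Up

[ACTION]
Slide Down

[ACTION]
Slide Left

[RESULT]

┌────┬────┬────┬────┐ 
│  2 │  8 │  4 │  6 │ 
├────┼────┼────┼────┤ 
│  9 │  1 │ 12 │    │ 
├────┼────┼────┼────┤ 
│ 10 │ 15 │  3 │  5 │ 
├────┼────┼────┼────┤ 
│ 13 │ 14 │  7 │ 11 │ 
└────┴────┴────┴────┘ 
Moves: 3              
                      


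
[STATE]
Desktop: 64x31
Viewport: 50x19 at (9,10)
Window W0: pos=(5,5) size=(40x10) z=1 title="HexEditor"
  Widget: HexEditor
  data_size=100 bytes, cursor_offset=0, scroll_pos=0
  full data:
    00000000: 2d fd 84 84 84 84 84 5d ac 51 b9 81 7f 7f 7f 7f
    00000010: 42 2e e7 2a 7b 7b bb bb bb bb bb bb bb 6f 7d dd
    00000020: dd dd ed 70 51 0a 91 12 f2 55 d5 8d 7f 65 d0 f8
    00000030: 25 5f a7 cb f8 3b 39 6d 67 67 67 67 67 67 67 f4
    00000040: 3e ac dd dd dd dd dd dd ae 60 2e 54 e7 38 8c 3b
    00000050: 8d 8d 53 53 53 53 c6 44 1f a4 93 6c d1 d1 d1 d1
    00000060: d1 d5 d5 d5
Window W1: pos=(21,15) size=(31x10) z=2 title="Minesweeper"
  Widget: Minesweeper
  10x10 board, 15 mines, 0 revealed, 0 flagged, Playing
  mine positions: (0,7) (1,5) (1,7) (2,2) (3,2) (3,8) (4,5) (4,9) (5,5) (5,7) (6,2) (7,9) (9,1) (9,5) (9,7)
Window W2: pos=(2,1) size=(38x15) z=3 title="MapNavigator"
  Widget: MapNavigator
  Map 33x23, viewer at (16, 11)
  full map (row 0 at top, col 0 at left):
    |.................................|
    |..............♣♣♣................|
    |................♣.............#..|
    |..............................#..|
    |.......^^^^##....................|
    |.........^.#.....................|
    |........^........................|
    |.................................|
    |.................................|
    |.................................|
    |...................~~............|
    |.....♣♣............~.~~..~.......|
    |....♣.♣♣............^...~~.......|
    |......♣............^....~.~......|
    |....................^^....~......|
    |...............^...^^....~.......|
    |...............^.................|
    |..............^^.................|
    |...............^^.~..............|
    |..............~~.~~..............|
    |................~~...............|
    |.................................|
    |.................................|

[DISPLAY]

♣.♣♣............^...~~....... ┃ f2 ┃              
..♣............^....~.~...... ┃ 67 ┃              
................^^....~...... ┃ ae ┃              
...........^...^^....~....... ┃ 1f ┃              
...........^................. ┃━━━━┛              
━━━━━━━━━━━━━━━━━━━━━━━━━━━━━━┛━━━━━━━━━━━┓       
            ┃ Minesweeper                 ┃       
            ┠─────────────────────────────┨       
            ┃■■■■■■■■■■                   ┃       
            ┃■■■■■■■■■■                   ┃       
            ┃■■■■■■■■■■                   ┃       
            ┃■■■■■■■■■■                   ┃       
            ┃■■■■■■■■■■                   ┃       
            ┃■■■■■■■■■■                   ┃       
            ┗━━━━━━━━━━━━━━━━━━━━━━━━━━━━━┛       
                                                  
                                                  
                                                  
                                                  


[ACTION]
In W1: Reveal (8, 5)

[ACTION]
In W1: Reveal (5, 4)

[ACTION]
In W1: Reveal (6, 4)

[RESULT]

♣.♣♣............^...~~....... ┃ f2 ┃              
..♣............^....~.~...... ┃ 67 ┃              
................^^....~...... ┃ ae ┃              
...........^...^^....~....... ┃ 1f ┃              
...........^................. ┃━━━━┛              
━━━━━━━━━━━━━━━━━━━━━━━━━━━━━━┛━━━━━━━━━━━┓       
            ┃ Minesweeper                 ┃       
            ┠─────────────────────────────┨       
            ┃■■■■■■■■■■                   ┃       
            ┃■■■■■■■■■■                   ┃       
            ┃■■■■■■■■■■                   ┃       
            ┃■■■■■■■■■■                   ┃       
            ┃■■■■■■■■■■                   ┃       
            ┃■■■■2■■■■■                   ┃       
            ┗━━━━━━━━━━━━━━━━━━━━━━━━━━━━━┛       
                                                  
                                                  
                                                  
                                                  


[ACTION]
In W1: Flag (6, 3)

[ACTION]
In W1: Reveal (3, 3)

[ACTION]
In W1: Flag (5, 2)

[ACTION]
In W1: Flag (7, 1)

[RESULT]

♣.♣♣............^...~~....... ┃ f2 ┃              
..♣............^....~.~...... ┃ 67 ┃              
................^^....~...... ┃ ae ┃              
...........^...^^....~....... ┃ 1f ┃              
...........^................. ┃━━━━┛              
━━━━━━━━━━━━━━━━━━━━━━━━━━━━━━┛━━━━━━━━━━━┓       
            ┃ Minesweeper                 ┃       
            ┠─────────────────────────────┨       
            ┃■■■■■■■■■■                   ┃       
            ┃■■■■■■■■■■                   ┃       
            ┃■■■■■■■■■■                   ┃       
            ┃■■■2■■■■■■                   ┃       
            ┃■■■■■■■■■■                   ┃       
            ┃■■⚑■2■■■■■                   ┃       
            ┗━━━━━━━━━━━━━━━━━━━━━━━━━━━━━┛       
                                                  
                                                  
                                                  
                                                  


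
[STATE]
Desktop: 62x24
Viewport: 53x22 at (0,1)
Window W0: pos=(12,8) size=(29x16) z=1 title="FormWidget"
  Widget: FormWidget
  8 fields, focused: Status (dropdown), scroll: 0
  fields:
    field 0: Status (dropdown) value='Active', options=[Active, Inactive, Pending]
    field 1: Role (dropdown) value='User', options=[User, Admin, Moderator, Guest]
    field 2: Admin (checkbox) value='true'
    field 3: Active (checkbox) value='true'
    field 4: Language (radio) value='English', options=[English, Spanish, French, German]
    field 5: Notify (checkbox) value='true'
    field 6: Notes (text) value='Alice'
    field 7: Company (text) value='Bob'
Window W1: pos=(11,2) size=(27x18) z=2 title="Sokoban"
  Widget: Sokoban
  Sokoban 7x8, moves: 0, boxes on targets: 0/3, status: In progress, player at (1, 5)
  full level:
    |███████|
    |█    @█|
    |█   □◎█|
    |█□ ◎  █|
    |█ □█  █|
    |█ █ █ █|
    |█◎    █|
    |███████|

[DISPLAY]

                                                     
           ┏━━━━━━━━━━━━━━━━━━━━━━━━━┓               
           ┃ Sokoban                 ┃               
           ┠─────────────────────────┨               
           ┃███████                  ┃               
           ┃█    @█                  ┃               
           ┃█   □◎█                  ┃               
           ┃█□ ◎  █                  ┃━━┓            
           ┃█ □█  █                  ┃  ┃            
           ┃█ █ █ █                  ┃──┨            
           ┃█◎    █                  ┃▼]┃            
           ┃███████                  ┃▼]┃            
           ┃Moves: 0  0/3            ┃  ┃            
           ┃                         ┃  ┃            
           ┃                         ┃  ┃            
           ┃                         ┃  ┃            
           ┃                         ┃ ]┃            
           ┃                         ┃ ]┃            
           ┗━━━━━━━━━━━━━━━━━━━━━━━━━┛  ┃            
            ┃                           ┃            
            ┃                           ┃            
            ┃                           ┃            


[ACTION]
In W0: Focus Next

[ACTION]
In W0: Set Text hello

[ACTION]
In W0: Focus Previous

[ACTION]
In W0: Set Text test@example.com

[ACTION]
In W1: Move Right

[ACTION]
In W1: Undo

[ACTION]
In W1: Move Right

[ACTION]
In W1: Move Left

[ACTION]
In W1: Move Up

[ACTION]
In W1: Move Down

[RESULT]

                                                     
           ┏━━━━━━━━━━━━━━━━━━━━━━━━━┓               
           ┃ Sokoban                 ┃               
           ┠─────────────────────────┨               
           ┃███████                  ┃               
           ┃█     █                  ┃               
           ┃█   @◎█                  ┃               
           ┃█□ ◎□ █                  ┃━━┓            
           ┃█ □█  █                  ┃  ┃            
           ┃█ █ █ █                  ┃──┨            
           ┃█◎    █                  ┃▼]┃            
           ┃███████                  ┃▼]┃            
           ┃Moves: 2  0/3            ┃  ┃            
           ┃                         ┃  ┃            
           ┃                         ┃  ┃            
           ┃                         ┃  ┃            
           ┃                         ┃ ]┃            
           ┃                         ┃ ]┃            
           ┗━━━━━━━━━━━━━━━━━━━━━━━━━┛  ┃            
            ┃                           ┃            
            ┃                           ┃            
            ┃                           ┃            
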